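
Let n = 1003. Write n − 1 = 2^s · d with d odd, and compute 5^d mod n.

694

1003 − 1 = 1002 = 2^1 · 501, so d = 501.
5^1 ≡ 5 (mod 1003)
5^2 ≡ 5^2 = 25 ≡ 25 (mod 1003)
5^4 ≡ 25^2 = 625 ≡ 625 (mod 1003)
5^8 ≡ 625^2 = 390625 ≡ 458 (mod 1003)
5^16 ≡ 458^2 = 209764 ≡ 137 (mod 1003)
5^32 ≡ 137^2 = 18769 ≡ 715 (mod 1003)
5^64 ≡ 715^2 = 511225 ≡ 698 (mod 1003)
5^128 ≡ 698^2 = 487204 ≡ 749 (mod 1003)
5^256 ≡ 749^2 = 561001 ≡ 324 (mod 1003)
501 = 256 + 128 + 64 + 32 + 16 + 4 + 1 in binary powers of 2.
So 5^501 ≡ 324 · 749 · 698 · 715 · 137 · 625 · 5 ≡ 694 (mod 1003).
Squaring chain: 694; never reaches −1, so base 5 is a Miller–Rabin witness that 1003 is composite.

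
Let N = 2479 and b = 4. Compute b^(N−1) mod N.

935

4^1 ≡ 4 (mod 2479)
4^2 ≡ 4^2 = 16 ≡ 16 (mod 2479)
4^4 ≡ 16^2 = 256 ≡ 256 (mod 2479)
4^8 ≡ 256^2 = 65536 ≡ 1082 (mod 2479)
4^16 ≡ 1082^2 = 1170724 ≡ 636 (mod 2479)
4^32 ≡ 636^2 = 404496 ≡ 419 (mod 2479)
4^64 ≡ 419^2 = 175561 ≡ 2031 (mod 2479)
4^128 ≡ 2031^2 = 4124961 ≡ 2384 (mod 2479)
4^256 ≡ 2384^2 = 5683456 ≡ 1588 (mod 2479)
4^512 ≡ 1588^2 = 2521744 ≡ 601 (mod 2479)
4^1024 ≡ 601^2 = 361201 ≡ 1746 (mod 2479)
4^2048 ≡ 1746^2 = 3048516 ≡ 1825 (mod 2479)
2478 = 2048 + 256 + 128 + 32 + 8 + 4 + 2 in binary powers of 2.
So 4^2478 ≡ 1825 · 1588 · 2384 · 419 · 1082 · 256 · 16 ≡ 935 (mod 2479).
Since 935 ≠ 1, base 4 is a Fermat witness: 2479 is composite.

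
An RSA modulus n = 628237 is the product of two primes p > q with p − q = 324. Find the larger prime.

Since p = q + 324, we have 628237 = q(q + 324), so q² + 324q − 628237 = 0.
Discriminant: 324² + 4·628237 = 104976 + 2512948 = 2617924; √2617924 = 1618.
q = (−324 + 1618)/2 = 647, and p = q + 324 = 971.
Check: 647 · 971 = 628237.

971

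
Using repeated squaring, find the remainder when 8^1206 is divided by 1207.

1092

8^1 ≡ 8 (mod 1207)
8^2 ≡ 8^2 = 64 ≡ 64 (mod 1207)
8^4 ≡ 64^2 = 4096 ≡ 475 (mod 1207)
8^8 ≡ 475^2 = 225625 ≡ 1123 (mod 1207)
8^16 ≡ 1123^2 = 1261129 ≡ 1021 (mod 1207)
8^32 ≡ 1021^2 = 1042441 ≡ 800 (mod 1207)
8^64 ≡ 800^2 = 640000 ≡ 290 (mod 1207)
8^128 ≡ 290^2 = 84100 ≡ 817 (mod 1207)
8^256 ≡ 817^2 = 667489 ≡ 18 (mod 1207)
8^512 ≡ 18^2 = 324 ≡ 324 (mod 1207)
8^1024 ≡ 324^2 = 104976 ≡ 1174 (mod 1207)
1206 = 1024 + 128 + 32 + 16 + 4 + 2 in binary powers of 2.
So 8^1206 ≡ 1174 · 817 · 800 · 1021 · 475 · 64 ≡ 1092 (mod 1207).
Since 1092 ≠ 1, base 8 is a Fermat witness: 1207 is composite.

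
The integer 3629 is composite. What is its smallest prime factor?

19

3629 is odd.
Digit sum 20, not divisible by 3.
Ends in 9: not divisible by 5.
7: 3629 = 7·518 + 3
11: 3629 = 11·329 + 10
13: 3629 = 13·279 + 2
17: 3629 = 17·213 + 8
19: 3629 = 19·191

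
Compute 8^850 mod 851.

788

8^1 ≡ 8 (mod 851)
8^2 ≡ 8^2 = 64 ≡ 64 (mod 851)
8^4 ≡ 64^2 = 4096 ≡ 692 (mod 851)
8^8 ≡ 692^2 = 478864 ≡ 602 (mod 851)
8^16 ≡ 602^2 = 362404 ≡ 729 (mod 851)
8^32 ≡ 729^2 = 531441 ≡ 417 (mod 851)
8^64 ≡ 417^2 = 173889 ≡ 285 (mod 851)
8^128 ≡ 285^2 = 81225 ≡ 380 (mod 851)
8^256 ≡ 380^2 = 144400 ≡ 581 (mod 851)
8^512 ≡ 581^2 = 337561 ≡ 565 (mod 851)
850 = 512 + 256 + 64 + 16 + 2 in binary powers of 2.
So 8^850 ≡ 565 · 581 · 285 · 729 · 64 ≡ 788 (mod 851).
Since 788 ≠ 1, base 8 is a Fermat witness: 851 is composite.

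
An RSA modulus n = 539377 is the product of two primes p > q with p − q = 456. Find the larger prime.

Since p = q + 456, we have 539377 = q(q + 456), so q² + 456q − 539377 = 0.
Discriminant: 456² + 4·539377 = 207936 + 2157508 = 2365444; √2365444 = 1538.
q = (−456 + 1538)/2 = 541, and p = q + 456 = 997.
Check: 541 · 997 = 539377.

997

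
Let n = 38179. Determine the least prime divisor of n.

38179 is odd.
Digit sum 28, not divisible by 3.
Ends in 9: not divisible by 5.
7: 38179 = 7·5454 + 1
11: 38179 = 11·3470 + 9
13: 38179 = 13·2936 + 11
17: 38179 = 17·2245 + 14
19: 38179 = 19·2009 + 8
23: 38179 = 23·1659 + 22
29: 38179 = 29·1316 + 15
31: 38179 = 31·1231 + 18
37: 38179 = 37·1031 + 32
41: 38179 = 41·931 + 8
43: 38179 = 43·887 + 38
47: 38179 = 47·812 + 15
53: 38179 = 53·720 + 19
59: 38179 = 59·647 + 6
61: 38179 = 61·625 + 54
67: 38179 = 67·569 + 56
71: 38179 = 71·537 + 52
73: 38179 = 73·523

73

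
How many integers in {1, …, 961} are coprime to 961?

930

Factor: 961 = 31^2.
φ(961) = 31^1·(31−1) = 930.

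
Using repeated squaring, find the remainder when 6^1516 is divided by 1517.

6^1 ≡ 6 (mod 1517)
6^2 ≡ 6^2 = 36 ≡ 36 (mod 1517)
6^4 ≡ 36^2 = 1296 ≡ 1296 (mod 1517)
6^8 ≡ 1296^2 = 1679616 ≡ 297 (mod 1517)
6^16 ≡ 297^2 = 88209 ≡ 223 (mod 1517)
6^32 ≡ 223^2 = 49729 ≡ 1185 (mod 1517)
6^64 ≡ 1185^2 = 1404225 ≡ 1000 (mod 1517)
6^128 ≡ 1000^2 = 1000000 ≡ 297 (mod 1517)
6^256 ≡ 297^2 = 88209 ≡ 223 (mod 1517)
6^512 ≡ 223^2 = 49729 ≡ 1185 (mod 1517)
6^1024 ≡ 1185^2 = 1404225 ≡ 1000 (mod 1517)
1516 = 1024 + 256 + 128 + 64 + 32 + 8 + 4 in binary powers of 2.
So 6^1516 ≡ 1000 · 223 · 297 · 1000 · 1185 · 297 · 1296 ≡ 556 (mod 1517).
Since 556 ≠ 1, base 6 is a Fermat witness: 1517 is composite.

556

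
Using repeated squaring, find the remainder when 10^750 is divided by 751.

10^1 ≡ 10 (mod 751)
10^2 ≡ 10^2 = 100 ≡ 100 (mod 751)
10^4 ≡ 100^2 = 10000 ≡ 237 (mod 751)
10^8 ≡ 237^2 = 56169 ≡ 595 (mod 751)
10^16 ≡ 595^2 = 354025 ≡ 304 (mod 751)
10^32 ≡ 304^2 = 92416 ≡ 43 (mod 751)
10^64 ≡ 43^2 = 1849 ≡ 347 (mod 751)
10^128 ≡ 347^2 = 120409 ≡ 249 (mod 751)
10^256 ≡ 249^2 = 62001 ≡ 419 (mod 751)
10^512 ≡ 419^2 = 175561 ≡ 578 (mod 751)
750 = 512 + 128 + 64 + 32 + 8 + 4 + 2 in binary powers of 2.
So 10^750 ≡ 578 · 249 · 347 · 43 · 595 · 237 · 100 ≡ 1 (mod 751).
Since the result is 1, base 10 gives no evidence that 751 is composite.

1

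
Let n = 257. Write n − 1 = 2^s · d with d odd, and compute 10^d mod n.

10

257 − 1 = 256 = 2^8 · 1, so d = 1.
10^1 ≡ 10 (mod 257)
1 = 1 in binary powers of 2.
So 10^1 ≡ 10 ≡ 10 (mod 257).
Squaring chain: 10 → 100 → 234 → 15 → 225 → 253 → 16 → 256; reaches −1, so base 10 does not prove 257 composite.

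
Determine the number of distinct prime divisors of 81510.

81510 = 2 · 40755
40755 = 3 · 13585
13585 = 5 · 2717
2717 = 11 · 247
247 = 13 · 19
81510 = 2 · 3 · 5 · 11 · 13 · 19, which has 6 distinct prime factors.

6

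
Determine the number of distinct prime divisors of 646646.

646646 = 2 · 323323
323323 = 7 · 46189
46189 = 11 · 4199
4199 = 13 · 323
323 = 17 · 19
646646 = 2 · 7 · 11 · 13 · 17 · 19, which has 6 distinct prime factors.

6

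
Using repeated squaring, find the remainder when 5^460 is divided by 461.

5^1 ≡ 5 (mod 461)
5^2 ≡ 5^2 = 25 ≡ 25 (mod 461)
5^4 ≡ 25^2 = 625 ≡ 164 (mod 461)
5^8 ≡ 164^2 = 26896 ≡ 158 (mod 461)
5^16 ≡ 158^2 = 24964 ≡ 70 (mod 461)
5^32 ≡ 70^2 = 4900 ≡ 290 (mod 461)
5^64 ≡ 290^2 = 84100 ≡ 198 (mod 461)
5^128 ≡ 198^2 = 39204 ≡ 19 (mod 461)
5^256 ≡ 19^2 = 361 ≡ 361 (mod 461)
460 = 256 + 128 + 64 + 8 + 4 in binary powers of 2.
So 5^460 ≡ 361 · 19 · 198 · 158 · 164 ≡ 1 (mod 461).
Since the result is 1, base 5 gives no evidence that 461 is composite.

1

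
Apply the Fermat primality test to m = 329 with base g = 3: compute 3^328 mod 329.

165

3^1 ≡ 3 (mod 329)
3^2 ≡ 3^2 = 9 ≡ 9 (mod 329)
3^4 ≡ 9^2 = 81 ≡ 81 (mod 329)
3^8 ≡ 81^2 = 6561 ≡ 310 (mod 329)
3^16 ≡ 310^2 = 96100 ≡ 32 (mod 329)
3^32 ≡ 32^2 = 1024 ≡ 37 (mod 329)
3^64 ≡ 37^2 = 1369 ≡ 53 (mod 329)
3^128 ≡ 53^2 = 2809 ≡ 177 (mod 329)
3^256 ≡ 177^2 = 31329 ≡ 74 (mod 329)
328 = 256 + 64 + 8 in binary powers of 2.
So 3^328 ≡ 74 · 53 · 310 ≡ 165 (mod 329).
Since 165 ≠ 1, base 3 is a Fermat witness: 329 is composite.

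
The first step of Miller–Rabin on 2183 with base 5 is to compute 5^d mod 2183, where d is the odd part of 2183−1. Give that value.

2183 − 1 = 2182 = 2^1 · 1091, so d = 1091.
5^1 ≡ 5 (mod 2183)
5^2 ≡ 5^2 = 25 ≡ 25 (mod 2183)
5^4 ≡ 25^2 = 625 ≡ 625 (mod 2183)
5^8 ≡ 625^2 = 390625 ≡ 2051 (mod 2183)
5^16 ≡ 2051^2 = 4206601 ≡ 2143 (mod 2183)
5^32 ≡ 2143^2 = 4592449 ≡ 1600 (mod 2183)
5^64 ≡ 1600^2 = 2560000 ≡ 1524 (mod 2183)
5^128 ≡ 1524^2 = 2322576 ≡ 2047 (mod 2183)
5^256 ≡ 2047^2 = 4190209 ≡ 1032 (mod 2183)
5^512 ≡ 1032^2 = 1065024 ≡ 1903 (mod 2183)
5^1024 ≡ 1903^2 = 3621409 ≡ 1995 (mod 2183)
1091 = 1024 + 64 + 2 + 1 in binary powers of 2.
So 5^1091 ≡ 1995 · 1524 · 25 · 5 ≡ 298 (mod 2183).
Squaring chain: 298; never reaches −1, so base 5 is a Miller–Rabin witness that 2183 is composite.

298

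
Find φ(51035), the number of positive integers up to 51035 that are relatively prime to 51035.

Factor: 51035 = 5 · 59 · 173.
φ(51035) = (5−1) · (59−1) · (173−1) = 4 · 58 · 172 = 39904.

39904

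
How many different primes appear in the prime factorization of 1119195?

6

1119195 = 3^2 · 124355
124355 = 5 · 24871
24871 = 7 · 3553
3553 = 11 · 323
323 = 17 · 19
1119195 = 3^2 · 5 · 7 · 11 · 17 · 19, which has 6 distinct prime factors.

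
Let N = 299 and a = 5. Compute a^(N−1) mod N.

5^1 ≡ 5 (mod 299)
5^2 ≡ 5^2 = 25 ≡ 25 (mod 299)
5^4 ≡ 25^2 = 625 ≡ 27 (mod 299)
5^8 ≡ 27^2 = 729 ≡ 131 (mod 299)
5^16 ≡ 131^2 = 17161 ≡ 118 (mod 299)
5^32 ≡ 118^2 = 13924 ≡ 170 (mod 299)
5^64 ≡ 170^2 = 28900 ≡ 196 (mod 299)
5^128 ≡ 196^2 = 38416 ≡ 144 (mod 299)
5^256 ≡ 144^2 = 20736 ≡ 105 (mod 299)
298 = 256 + 32 + 8 + 2 in binary powers of 2.
So 5^298 ≡ 105 · 170 · 131 · 25 ≡ 64 (mod 299).
Since 64 ≠ 1, base 5 is a Fermat witness: 299 is composite.

64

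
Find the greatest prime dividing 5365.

37

5365 = 5 · 1073
1073 = 29 · 37
37 is prime.
So 5365 = 5 · 29 · 37; the largest prime factor is 37.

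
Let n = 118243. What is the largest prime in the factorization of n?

118243 = 23 · 5141
5141 = 53 · 97
97 is prime.
So 118243 = 23 · 53 · 97; the largest prime factor is 97.

97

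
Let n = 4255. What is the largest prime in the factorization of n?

4255 = 5 · 851
851 = 23 · 37
37 is prime.
So 4255 = 5 · 23 · 37; the largest prime factor is 37.

37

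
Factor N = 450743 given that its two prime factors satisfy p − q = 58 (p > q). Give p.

Since p = q + 58, we have 450743 = q(q + 58), so q² + 58q − 450743 = 0.
Discriminant: 58² + 4·450743 = 3364 + 1802972 = 1806336; √1806336 = 1344.
q = (−58 + 1344)/2 = 643, and p = q + 58 = 701.
Check: 643 · 701 = 450743.

701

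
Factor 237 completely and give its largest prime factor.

237 = 3 · 79
79 is prime.
So 237 = 3 · 79; the largest prime factor is 79.

79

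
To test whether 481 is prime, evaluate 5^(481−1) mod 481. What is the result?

417

5^1 ≡ 5 (mod 481)
5^2 ≡ 5^2 = 25 ≡ 25 (mod 481)
5^4 ≡ 25^2 = 625 ≡ 144 (mod 481)
5^8 ≡ 144^2 = 20736 ≡ 53 (mod 481)
5^16 ≡ 53^2 = 2809 ≡ 404 (mod 481)
5^32 ≡ 404^2 = 163216 ≡ 157 (mod 481)
5^64 ≡ 157^2 = 24649 ≡ 118 (mod 481)
5^128 ≡ 118^2 = 13924 ≡ 456 (mod 481)
5^256 ≡ 456^2 = 207936 ≡ 144 (mod 481)
480 = 256 + 128 + 64 + 32 in binary powers of 2.
So 5^480 ≡ 144 · 456 · 118 · 157 ≡ 417 (mod 481).
Since 417 ≠ 1, base 5 is a Fermat witness: 481 is composite.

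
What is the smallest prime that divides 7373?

7373 is odd.
Digit sum 20, not divisible by 3.
Ends in 3: not divisible by 5.
7: 7373 = 7·1053 + 2
11: 7373 = 11·670 + 3
13: 7373 = 13·567 + 2
17: 7373 = 17·433 + 12
19: 7373 = 19·388 + 1
23: 7373 = 23·320 + 13
29: 7373 = 29·254 + 7
31: 7373 = 31·237 + 26
37: 7373 = 37·199 + 10
41: 7373 = 41·179 + 34
43: 7373 = 43·171 + 20
47: 7373 = 47·156 + 41
53: 7373 = 53·139 + 6
59: 7373 = 59·124 + 57
61: 7373 = 61·120 + 53
67: 7373 = 67·110 + 3
71: 7373 = 71·103 + 60
73: 7373 = 73·101

73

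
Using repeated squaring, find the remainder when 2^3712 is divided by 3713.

2^1 ≡ 2 (mod 3713)
2^2 ≡ 2^2 = 4 ≡ 4 (mod 3713)
2^4 ≡ 4^2 = 16 ≡ 16 (mod 3713)
2^8 ≡ 16^2 = 256 ≡ 256 (mod 3713)
2^16 ≡ 256^2 = 65536 ≡ 2415 (mod 3713)
2^32 ≡ 2415^2 = 5832225 ≡ 2815 (mod 3713)
2^64 ≡ 2815^2 = 7924225 ≡ 683 (mod 3713)
2^128 ≡ 683^2 = 466489 ≡ 2364 (mod 3713)
2^256 ≡ 2364^2 = 5588496 ≡ 431 (mod 3713)
2^512 ≡ 431^2 = 185761 ≡ 111 (mod 3713)
2^1024 ≡ 111^2 = 12321 ≡ 1182 (mod 3713)
2^2048 ≡ 1182^2 = 1397124 ≡ 1036 (mod 3713)
3712 = 2048 + 1024 + 512 + 128 in binary powers of 2.
So 2^3712 ≡ 1036 · 1182 · 111 · 2364 ≡ 1076 (mod 3713).
Since 1076 ≠ 1, base 2 is a Fermat witness: 3713 is composite.

1076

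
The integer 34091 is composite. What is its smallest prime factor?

73

34091 is odd.
Digit sum 17, not divisible by 3.
Ends in 1: not divisible by 5.
7: 34091 = 7·4870 + 1
11: 34091 = 11·3099 + 2
13: 34091 = 13·2622 + 5
17: 34091 = 17·2005 + 6
19: 34091 = 19·1794 + 5
23: 34091 = 23·1482 + 5
29: 34091 = 29·1175 + 16
31: 34091 = 31·1099 + 22
37: 34091 = 37·921 + 14
41: 34091 = 41·831 + 20
43: 34091 = 43·792 + 35
47: 34091 = 47·725 + 16
53: 34091 = 53·643 + 12
59: 34091 = 59·577 + 48
61: 34091 = 61·558 + 53
67: 34091 = 67·508 + 55
71: 34091 = 71·480 + 11
73: 34091 = 73·467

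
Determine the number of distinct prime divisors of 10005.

4

10005 = 3 · 3335
3335 = 5 · 667
667 = 23 · 29
10005 = 3 · 5 · 23 · 29, which has 4 distinct prime factors.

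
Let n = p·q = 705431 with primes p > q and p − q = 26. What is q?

Since p = q + 26, we have 705431 = q(q + 26), so q² + 26q − 705431 = 0.
Discriminant: 26² + 4·705431 = 676 + 2821724 = 2822400; √2822400 = 1680.
q = (−26 + 1680)/2 = 827, and p = q + 26 = 853.
Check: 827 · 853 = 705431.

827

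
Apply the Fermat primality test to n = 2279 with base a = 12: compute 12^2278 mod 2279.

12^1 ≡ 12 (mod 2279)
12^2 ≡ 12^2 = 144 ≡ 144 (mod 2279)
12^4 ≡ 144^2 = 20736 ≡ 225 (mod 2279)
12^8 ≡ 225^2 = 50625 ≡ 487 (mod 2279)
12^16 ≡ 487^2 = 237169 ≡ 153 (mod 2279)
12^32 ≡ 153^2 = 23409 ≡ 619 (mod 2279)
12^64 ≡ 619^2 = 383161 ≡ 289 (mod 2279)
12^128 ≡ 289^2 = 83521 ≡ 1477 (mod 2279)
12^256 ≡ 1477^2 = 2181529 ≡ 526 (mod 2279)
12^512 ≡ 526^2 = 276676 ≡ 917 (mod 2279)
12^1024 ≡ 917^2 = 840889 ≡ 2217 (mod 2279)
12^2048 ≡ 2217^2 = 4915089 ≡ 1565 (mod 2279)
2278 = 2048 + 128 + 64 + 32 + 4 + 2 in binary powers of 2.
So 12^2278 ≡ 1565 · 1477 · 289 · 619 · 225 · 144 ≡ 1543 (mod 2279).
Since 1543 ≠ 1, base 12 is a Fermat witness: 2279 is composite.

1543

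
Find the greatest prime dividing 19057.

19057 = 17 · 1121
1121 = 19 · 59
59 is prime.
So 19057 = 17 · 19 · 59; the largest prime factor is 59.

59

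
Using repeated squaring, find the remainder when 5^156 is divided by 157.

1

5^1 ≡ 5 (mod 157)
5^2 ≡ 5^2 = 25 ≡ 25 (mod 157)
5^4 ≡ 25^2 = 625 ≡ 154 (mod 157)
5^8 ≡ 154^2 = 23716 ≡ 9 (mod 157)
5^16 ≡ 9^2 = 81 ≡ 81 (mod 157)
5^32 ≡ 81^2 = 6561 ≡ 124 (mod 157)
5^64 ≡ 124^2 = 15376 ≡ 147 (mod 157)
5^128 ≡ 147^2 = 21609 ≡ 100 (mod 157)
156 = 128 + 16 + 8 + 4 in binary powers of 2.
So 5^156 ≡ 100 · 81 · 9 · 154 ≡ 1 (mod 157).
Since the result is 1, base 5 gives no evidence that 157 is composite.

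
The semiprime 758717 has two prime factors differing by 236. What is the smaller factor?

761

Since p = q + 236, we have 758717 = q(q + 236), so q² + 236q − 758717 = 0.
Discriminant: 236² + 4·758717 = 55696 + 3034868 = 3090564; √3090564 = 1758.
q = (−236 + 1758)/2 = 761, and p = q + 236 = 997.
Check: 761 · 997 = 758717.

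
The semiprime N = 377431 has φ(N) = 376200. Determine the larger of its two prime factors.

φ(n) = (p−1)(q−1) = n − (p+q) + 1, so p + q = 377431 − 376200 + 1 = 1232.
p and q are the roots of t² − 1232t + 377431 = 0.
Discriminant: 1232² − 4·377431 = 1517824 − 1509724 = 8100; √8100 = 90.
q = (1232 − 90)/2 = 571, p = (1232 + 90)/2 = 661.
Check: 571 · 661 = 377431.

661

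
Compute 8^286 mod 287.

113

8^1 ≡ 8 (mod 287)
8^2 ≡ 8^2 = 64 ≡ 64 (mod 287)
8^4 ≡ 64^2 = 4096 ≡ 78 (mod 287)
8^8 ≡ 78^2 = 6084 ≡ 57 (mod 287)
8^16 ≡ 57^2 = 3249 ≡ 92 (mod 287)
8^32 ≡ 92^2 = 8464 ≡ 141 (mod 287)
8^64 ≡ 141^2 = 19881 ≡ 78 (mod 287)
8^128 ≡ 78^2 = 6084 ≡ 57 (mod 287)
8^256 ≡ 57^2 = 3249 ≡ 92 (mod 287)
286 = 256 + 16 + 8 + 4 + 2 in binary powers of 2.
So 8^286 ≡ 92 · 92 · 57 · 78 · 64 ≡ 113 (mod 287).
Since 113 ≠ 1, base 8 is a Fermat witness: 287 is composite.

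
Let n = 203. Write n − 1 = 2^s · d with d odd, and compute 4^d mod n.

203 − 1 = 202 = 2^1 · 101, so d = 101.
4^1 ≡ 4 (mod 203)
4^2 ≡ 4^2 = 16 ≡ 16 (mod 203)
4^4 ≡ 16^2 = 256 ≡ 53 (mod 203)
4^8 ≡ 53^2 = 2809 ≡ 170 (mod 203)
4^16 ≡ 170^2 = 28900 ≡ 74 (mod 203)
4^32 ≡ 74^2 = 5476 ≡ 198 (mod 203)
4^64 ≡ 198^2 = 39204 ≡ 25 (mod 203)
101 = 64 + 32 + 4 + 1 in binary powers of 2.
So 4^101 ≡ 25 · 198 · 53 · 4 ≡ 93 (mod 203).
Squaring chain: 93; never reaches −1, so base 4 is a Miller–Rabin witness that 203 is composite.

93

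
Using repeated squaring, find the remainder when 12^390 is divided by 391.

87

12^1 ≡ 12 (mod 391)
12^2 ≡ 12^2 = 144 ≡ 144 (mod 391)
12^4 ≡ 144^2 = 20736 ≡ 13 (mod 391)
12^8 ≡ 13^2 = 169 ≡ 169 (mod 391)
12^16 ≡ 169^2 = 28561 ≡ 18 (mod 391)
12^32 ≡ 18^2 = 324 ≡ 324 (mod 391)
12^64 ≡ 324^2 = 104976 ≡ 188 (mod 391)
12^128 ≡ 188^2 = 35344 ≡ 154 (mod 391)
12^256 ≡ 154^2 = 23716 ≡ 256 (mod 391)
390 = 256 + 128 + 4 + 2 in binary powers of 2.
So 12^390 ≡ 256 · 154 · 13 · 144 ≡ 87 (mod 391).
Since 87 ≠ 1, base 12 is a Fermat witness: 391 is composite.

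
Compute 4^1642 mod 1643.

4^1 ≡ 4 (mod 1643)
4^2 ≡ 4^2 = 16 ≡ 16 (mod 1643)
4^4 ≡ 16^2 = 256 ≡ 256 (mod 1643)
4^8 ≡ 256^2 = 65536 ≡ 1459 (mod 1643)
4^16 ≡ 1459^2 = 2128681 ≡ 996 (mod 1643)
4^32 ≡ 996^2 = 992016 ≡ 1287 (mod 1643)
4^64 ≡ 1287^2 = 1656369 ≡ 225 (mod 1643)
4^128 ≡ 225^2 = 50625 ≡ 1335 (mod 1643)
4^256 ≡ 1335^2 = 1782225 ≡ 1213 (mod 1643)
4^512 ≡ 1213^2 = 1471369 ≡ 884 (mod 1643)
4^1024 ≡ 884^2 = 781456 ≡ 1031 (mod 1643)
1642 = 1024 + 512 + 64 + 32 + 8 + 2 in binary powers of 2.
So 4^1642 ≡ 1031 · 884 · 225 · 1287 · 1459 · 16 ≡ 574 (mod 1643).
Since 574 ≠ 1, base 4 is a Fermat witness: 1643 is composite.

574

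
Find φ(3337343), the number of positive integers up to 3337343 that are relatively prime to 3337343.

Factor: 3337343 = 101 · 173 · 191.
φ(3337343) = (101−1) · (173−1) · (191−1) = 100 · 172 · 190 = 3268000.

3268000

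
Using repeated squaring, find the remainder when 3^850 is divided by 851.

303

3^1 ≡ 3 (mod 851)
3^2 ≡ 3^2 = 9 ≡ 9 (mod 851)
3^4 ≡ 9^2 = 81 ≡ 81 (mod 851)
3^8 ≡ 81^2 = 6561 ≡ 604 (mod 851)
3^16 ≡ 604^2 = 364816 ≡ 588 (mod 851)
3^32 ≡ 588^2 = 345744 ≡ 238 (mod 851)
3^64 ≡ 238^2 = 56644 ≡ 478 (mod 851)
3^128 ≡ 478^2 = 228484 ≡ 416 (mod 851)
3^256 ≡ 416^2 = 173056 ≡ 303 (mod 851)
3^512 ≡ 303^2 = 91809 ≡ 752 (mod 851)
850 = 512 + 256 + 64 + 16 + 2 in binary powers of 2.
So 3^850 ≡ 752 · 303 · 478 · 588 · 9 ≡ 303 (mod 851).
Since 303 ≠ 1, base 3 is a Fermat witness: 851 is composite.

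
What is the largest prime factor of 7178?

97

7178 = 2 · 3589
3589 = 37 · 97
97 is prime.
So 7178 = 2 · 37 · 97; the largest prime factor is 97.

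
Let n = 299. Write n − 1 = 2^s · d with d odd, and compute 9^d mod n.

3

299 − 1 = 298 = 2^1 · 149, so d = 149.
9^1 ≡ 9 (mod 299)
9^2 ≡ 9^2 = 81 ≡ 81 (mod 299)
9^4 ≡ 81^2 = 6561 ≡ 282 (mod 299)
9^8 ≡ 282^2 = 79524 ≡ 289 (mod 299)
9^16 ≡ 289^2 = 83521 ≡ 100 (mod 299)
9^32 ≡ 100^2 = 10000 ≡ 133 (mod 299)
9^64 ≡ 133^2 = 17689 ≡ 48 (mod 299)
9^128 ≡ 48^2 = 2304 ≡ 211 (mod 299)
149 = 128 + 16 + 4 + 1 in binary powers of 2.
So 9^149 ≡ 211 · 100 · 282 · 9 ≡ 3 (mod 299).
Squaring chain: 3; never reaches −1, so base 9 is a Miller–Rabin witness that 299 is composite.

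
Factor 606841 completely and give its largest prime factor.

606841 = 19 · 31939
31939 = 19 · 1681
1681 = 41 · 41
41 = 41 · 1
So 606841 = 19^2 · 41^2; the largest prime factor is 41.

41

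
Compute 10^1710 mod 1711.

10^1 ≡ 10 (mod 1711)
10^2 ≡ 10^2 = 100 ≡ 100 (mod 1711)
10^4 ≡ 100^2 = 10000 ≡ 1445 (mod 1711)
10^8 ≡ 1445^2 = 2088025 ≡ 605 (mod 1711)
10^16 ≡ 605^2 = 366025 ≡ 1582 (mod 1711)
10^32 ≡ 1582^2 = 2502724 ≡ 1242 (mod 1711)
10^64 ≡ 1242^2 = 1542564 ≡ 953 (mod 1711)
10^128 ≡ 953^2 = 908209 ≡ 1379 (mod 1711)
10^256 ≡ 1379^2 = 1901641 ≡ 720 (mod 1711)
10^512 ≡ 720^2 = 518400 ≡ 1678 (mod 1711)
10^1024 ≡ 1678^2 = 2815684 ≡ 1089 (mod 1711)
1710 = 1024 + 512 + 128 + 32 + 8 + 4 + 2 in binary powers of 2.
So 10^1710 ≡ 1089 · 1678 · 1379 · 1242 · 605 · 1445 · 100 ≡ 1115 (mod 1711).
Since 1115 ≠ 1, base 10 is a Fermat witness: 1711 is composite.

1115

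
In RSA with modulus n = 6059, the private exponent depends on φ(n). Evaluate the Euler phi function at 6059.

Factor: 6059 = 73 · 83.
φ(6059) = (73−1) · (83−1) = 72 · 82 = 5904.

5904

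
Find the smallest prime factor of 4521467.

4521467 is odd.
Digit sum 29, not divisible by 3.
Ends in 7: not divisible by 5.
7: 4521467 = 7·645923 + 6
11: 4521467 = 11·411042 + 5
13: 4521467 = 13·347805 + 2
17: 4521467 = 17·265968 + 11
19: 4521467 = 19·237971 + 18
23: 4521467 = 23·196585 + 12
29: 4521467 = 29·155912 + 19
31: 4521467 = 31·145853 + 24
37: 4521467 = 37·122201 + 30
41: 4521467 = 41·110279 + 28
43: 4521467 = 43·105150 + 17
47: 4521467 = 47·96201 + 20
53: 4521467 = 53·85310 + 37
59: 4521467 = 59·76635 + 2
61: 4521467 = 61·74122 + 25
67: 4521467 = 67·67484 + 39
71: 4521467 = 71·63682 + 45
73: 4521467 = 73·61937 + 66
79: 4521467 = 79·57233 + 60
83: 4521467 = 83·54475 + 42
89: 4521467 = 89·50803

89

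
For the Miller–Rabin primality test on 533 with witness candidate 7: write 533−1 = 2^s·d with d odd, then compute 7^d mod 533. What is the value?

533 − 1 = 532 = 2^2 · 133, so d = 133.
7^1 ≡ 7 (mod 533)
7^2 ≡ 7^2 = 49 ≡ 49 (mod 533)
7^4 ≡ 49^2 = 2401 ≡ 269 (mod 533)
7^8 ≡ 269^2 = 72361 ≡ 406 (mod 533)
7^16 ≡ 406^2 = 164836 ≡ 139 (mod 533)
7^32 ≡ 139^2 = 19321 ≡ 133 (mod 533)
7^64 ≡ 133^2 = 17689 ≡ 100 (mod 533)
7^128 ≡ 100^2 = 10000 ≡ 406 (mod 533)
133 = 128 + 4 + 1 in binary powers of 2.
So 7^133 ≡ 406 · 269 · 7 ≡ 176 (mod 533).
Squaring chain: 176 → 62; never reaches −1, so base 7 is a Miller–Rabin witness that 533 is composite.

176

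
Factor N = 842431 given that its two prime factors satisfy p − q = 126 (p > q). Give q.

Since p = q + 126, we have 842431 = q(q + 126), so q² + 126q − 842431 = 0.
Discriminant: 126² + 4·842431 = 15876 + 3369724 = 3385600; √3385600 = 1840.
q = (−126 + 1840)/2 = 857, and p = q + 126 = 983.
Check: 857 · 983 = 842431.

857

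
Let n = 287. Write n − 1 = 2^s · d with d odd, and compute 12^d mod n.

287 − 1 = 286 = 2^1 · 143, so d = 143.
12^1 ≡ 12 (mod 287)
12^2 ≡ 12^2 = 144 ≡ 144 (mod 287)
12^4 ≡ 144^2 = 20736 ≡ 72 (mod 287)
12^8 ≡ 72^2 = 5184 ≡ 18 (mod 287)
12^16 ≡ 18^2 = 324 ≡ 37 (mod 287)
12^32 ≡ 37^2 = 1369 ≡ 221 (mod 287)
12^64 ≡ 221^2 = 48841 ≡ 51 (mod 287)
12^128 ≡ 51^2 = 2601 ≡ 18 (mod 287)
143 = 128 + 8 + 4 + 2 + 1 in binary powers of 2.
So 12^143 ≡ 18 · 18 · 72 · 144 · 12 ≡ 199 (mod 287).
Squaring chain: 199; never reaches −1, so base 12 is a Miller–Rabin witness that 287 is composite.

199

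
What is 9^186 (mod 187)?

9^1 ≡ 9 (mod 187)
9^2 ≡ 9^2 = 81 ≡ 81 (mod 187)
9^4 ≡ 81^2 = 6561 ≡ 16 (mod 187)
9^8 ≡ 16^2 = 256 ≡ 69 (mod 187)
9^16 ≡ 69^2 = 4761 ≡ 86 (mod 187)
9^32 ≡ 86^2 = 7396 ≡ 103 (mod 187)
9^64 ≡ 103^2 = 10609 ≡ 137 (mod 187)
9^128 ≡ 137^2 = 18769 ≡ 69 (mod 187)
186 = 128 + 32 + 16 + 8 + 2 in binary powers of 2.
So 9^186 ≡ 69 · 103 · 86 · 69 · 81 ≡ 64 (mod 187).
Since 64 ≠ 1, base 9 is a Fermat witness: 187 is composite.

64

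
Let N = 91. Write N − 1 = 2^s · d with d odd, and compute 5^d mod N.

83

91 − 1 = 90 = 2^1 · 45, so d = 45.
5^1 ≡ 5 (mod 91)
5^2 ≡ 5^2 = 25 ≡ 25 (mod 91)
5^4 ≡ 25^2 = 625 ≡ 79 (mod 91)
5^8 ≡ 79^2 = 6241 ≡ 53 (mod 91)
5^16 ≡ 53^2 = 2809 ≡ 79 (mod 91)
5^32 ≡ 79^2 = 6241 ≡ 53 (mod 91)
45 = 32 + 8 + 4 + 1 in binary powers of 2.
So 5^45 ≡ 53 · 53 · 79 · 5 ≡ 83 (mod 91).
Squaring chain: 83; never reaches −1, so base 5 is a Miller–Rabin witness that 91 is composite.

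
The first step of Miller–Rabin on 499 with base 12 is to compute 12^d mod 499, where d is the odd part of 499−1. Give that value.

498

499 − 1 = 498 = 2^1 · 249, so d = 249.
12^1 ≡ 12 (mod 499)
12^2 ≡ 12^2 = 144 ≡ 144 (mod 499)
12^4 ≡ 144^2 = 20736 ≡ 277 (mod 499)
12^8 ≡ 277^2 = 76729 ≡ 382 (mod 499)
12^16 ≡ 382^2 = 145924 ≡ 216 (mod 499)
12^32 ≡ 216^2 = 46656 ≡ 249 (mod 499)
12^64 ≡ 249^2 = 62001 ≡ 125 (mod 499)
12^128 ≡ 125^2 = 15625 ≡ 156 (mod 499)
249 = 128 + 64 + 32 + 16 + 8 + 1 in binary powers of 2.
So 12^249 ≡ 156 · 125 · 249 · 216 · 382 · 12 ≡ 498 (mod 499).
Since 12^d ≡ 498 (mod 499), base 12 does not prove 499 composite.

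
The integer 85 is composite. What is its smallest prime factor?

85 is odd.
Digit sum 13, not divisible by 3.
Ends in 5: divisible by 5.

5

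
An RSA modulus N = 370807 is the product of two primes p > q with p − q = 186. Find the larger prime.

709

Since p = q + 186, we have 370807 = q(q + 186), so q² + 186q − 370807 = 0.
Discriminant: 186² + 4·370807 = 34596 + 1483228 = 1517824; √1517824 = 1232.
q = (−186 + 1232)/2 = 523, and p = q + 186 = 709.
Check: 523 · 709 = 370807.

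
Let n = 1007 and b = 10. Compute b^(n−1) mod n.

10^1 ≡ 10 (mod 1007)
10^2 ≡ 10^2 = 100 ≡ 100 (mod 1007)
10^4 ≡ 100^2 = 10000 ≡ 937 (mod 1007)
10^8 ≡ 937^2 = 877969 ≡ 872 (mod 1007)
10^16 ≡ 872^2 = 760384 ≡ 99 (mod 1007)
10^32 ≡ 99^2 = 9801 ≡ 738 (mod 1007)
10^64 ≡ 738^2 = 544644 ≡ 864 (mod 1007)
10^128 ≡ 864^2 = 746496 ≡ 309 (mod 1007)
10^256 ≡ 309^2 = 95481 ≡ 823 (mod 1007)
10^512 ≡ 823^2 = 677329 ≡ 625 (mod 1007)
1006 = 512 + 256 + 128 + 64 + 32 + 8 + 4 + 2 in binary powers of 2.
So 10^1006 ≡ 625 · 823 · 309 · 864 · 738 · 872 · 937 · 100 ≡ 42 (mod 1007).
Since 42 ≠ 1, base 10 is a Fermat witness: 1007 is composite.

42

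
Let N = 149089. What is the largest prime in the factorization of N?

149089 = 29 · 5141
5141 = 53 · 97
97 is prime.
So 149089 = 29 · 53 · 97; the largest prime factor is 97.

97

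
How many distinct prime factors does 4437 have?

4437 = 3^2 · 493
493 = 17 · 29
4437 = 3^2 · 17 · 29, which has 3 distinct prime factors.

3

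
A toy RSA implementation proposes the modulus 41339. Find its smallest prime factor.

41339 is odd.
Digit sum 20, not divisible by 3.
Ends in 9: not divisible by 5.
7: 41339 = 7·5905 + 4
11: 41339 = 11·3758 + 1
13: 41339 = 13·3179 + 12
17: 41339 = 17·2431 + 12
19: 41339 = 19·2175 + 14
23: 41339 = 23·1797 + 8
29: 41339 = 29·1425 + 14
31: 41339 = 31·1333 + 16
37: 41339 = 37·1117 + 10
41: 41339 = 41·1008 + 11
43: 41339 = 43·961 + 16
47: 41339 = 47·879 + 26
53: 41339 = 53·779 + 52
59: 41339 = 59·700 + 39
61: 41339 = 61·677 + 42
67: 41339 = 67·617

67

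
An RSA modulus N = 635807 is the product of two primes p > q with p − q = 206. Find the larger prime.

Since p = q + 206, we have 635807 = q(q + 206), so q² + 206q − 635807 = 0.
Discriminant: 206² + 4·635807 = 42436 + 2543228 = 2585664; √2585664 = 1608.
q = (−206 + 1608)/2 = 701, and p = q + 206 = 907.
Check: 701 · 907 = 635807.

907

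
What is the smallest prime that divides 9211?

9211 is odd.
Digit sum 13, not divisible by 3.
Ends in 1: not divisible by 5.
7: 9211 = 7·1315 + 6
11: 9211 = 11·837 + 4
13: 9211 = 13·708 + 7
17: 9211 = 17·541 + 14
19: 9211 = 19·484 + 15
23: 9211 = 23·400 + 11
29: 9211 = 29·317 + 18
31: 9211 = 31·297 + 4
37: 9211 = 37·248 + 35
41: 9211 = 41·224 + 27
43: 9211 = 43·214 + 9
47: 9211 = 47·195 + 46
53: 9211 = 53·173 + 42
59: 9211 = 59·156 + 7
61: 9211 = 61·151

61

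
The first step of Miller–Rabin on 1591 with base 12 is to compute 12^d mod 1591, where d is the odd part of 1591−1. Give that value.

285

1591 − 1 = 1590 = 2^1 · 795, so d = 795.
12^1 ≡ 12 (mod 1591)
12^2 ≡ 12^2 = 144 ≡ 144 (mod 1591)
12^4 ≡ 144^2 = 20736 ≡ 53 (mod 1591)
12^8 ≡ 53^2 = 2809 ≡ 1218 (mod 1591)
12^16 ≡ 1218^2 = 1483524 ≡ 712 (mod 1591)
12^32 ≡ 712^2 = 506944 ≡ 1006 (mod 1591)
12^64 ≡ 1006^2 = 1012036 ≡ 160 (mod 1591)
12^128 ≡ 160^2 = 25600 ≡ 144 (mod 1591)
12^256 ≡ 144^2 = 20736 ≡ 53 (mod 1591)
12^512 ≡ 53^2 = 2809 ≡ 1218 (mod 1591)
795 = 512 + 256 + 16 + 8 + 2 + 1 in binary powers of 2.
So 12^795 ≡ 1218 · 53 · 712 · 1218 · 144 · 12 ≡ 285 (mod 1591).
Squaring chain: 285; never reaches −1, so base 12 is a Miller–Rabin witness that 1591 is composite.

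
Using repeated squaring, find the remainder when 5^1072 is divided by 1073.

488

5^1 ≡ 5 (mod 1073)
5^2 ≡ 5^2 = 25 ≡ 25 (mod 1073)
5^4 ≡ 25^2 = 625 ≡ 625 (mod 1073)
5^8 ≡ 625^2 = 390625 ≡ 53 (mod 1073)
5^16 ≡ 53^2 = 2809 ≡ 663 (mod 1073)
5^32 ≡ 663^2 = 439569 ≡ 712 (mod 1073)
5^64 ≡ 712^2 = 506944 ≡ 488 (mod 1073)
5^128 ≡ 488^2 = 238144 ≡ 1011 (mod 1073)
5^256 ≡ 1011^2 = 1022121 ≡ 625 (mod 1073)
5^512 ≡ 625^2 = 390625 ≡ 53 (mod 1073)
5^1024 ≡ 53^2 = 2809 ≡ 663 (mod 1073)
1072 = 1024 + 32 + 16 in binary powers of 2.
So 5^1072 ≡ 663 · 712 · 663 ≡ 488 (mod 1073).
Since 488 ≠ 1, base 5 is a Fermat witness: 1073 is composite.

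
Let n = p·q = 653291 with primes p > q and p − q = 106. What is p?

Since p = q + 106, we have 653291 = q(q + 106), so q² + 106q − 653291 = 0.
Discriminant: 106² + 4·653291 = 11236 + 2613164 = 2624400; √2624400 = 1620.
q = (−106 + 1620)/2 = 757, and p = q + 106 = 863.
Check: 757 · 863 = 653291.

863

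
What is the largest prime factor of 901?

53

901 = 17 · 53
53 is prime.
So 901 = 17 · 53; the largest prime factor is 53.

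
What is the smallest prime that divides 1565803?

1565803 is odd.
Digit sum 28, not divisible by 3.
Ends in 3: not divisible by 5.
7: 1565803 = 7·223686 + 1
11: 1565803 = 11·142345 + 8
13: 1565803 = 13·120446 + 5
17: 1565803 = 17·92106 + 1
19: 1565803 = 19·82410 + 13
23: 1565803 = 23·68078 + 9
29: 1565803 = 29·53993 + 6
31: 1565803 = 31·50509 + 24
37: 1565803 = 37·42319

37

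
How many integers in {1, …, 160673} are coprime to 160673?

151200

Factor: 160673 = 31 · 71 · 73.
φ(160673) = (31−1) · (71−1) · (73−1) = 30 · 70 · 72 = 151200.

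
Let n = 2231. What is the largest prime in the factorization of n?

2231 = 23 · 97
97 is prime.
So 2231 = 23 · 97; the largest prime factor is 97.

97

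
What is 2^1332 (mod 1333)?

2^1 ≡ 2 (mod 1333)
2^2 ≡ 2^2 = 4 ≡ 4 (mod 1333)
2^4 ≡ 4^2 = 16 ≡ 16 (mod 1333)
2^8 ≡ 16^2 = 256 ≡ 256 (mod 1333)
2^16 ≡ 256^2 = 65536 ≡ 219 (mod 1333)
2^32 ≡ 219^2 = 47961 ≡ 1306 (mod 1333)
2^64 ≡ 1306^2 = 1705636 ≡ 729 (mod 1333)
2^128 ≡ 729^2 = 531441 ≡ 907 (mod 1333)
2^256 ≡ 907^2 = 822649 ≡ 188 (mod 1333)
2^512 ≡ 188^2 = 35344 ≡ 686 (mod 1333)
2^1024 ≡ 686^2 = 470596 ≡ 47 (mod 1333)
1332 = 1024 + 256 + 32 + 16 + 4 in binary powers of 2.
So 2^1332 ≡ 47 · 188 · 1306 · 219 · 16 ≡ 4 (mod 1333).
Since 4 ≠ 1, base 2 is a Fermat witness: 1333 is composite.

4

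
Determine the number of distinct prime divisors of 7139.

2

7139 = 11^2 · 59
7139 = 11^2 · 59, which has 2 distinct prime factors.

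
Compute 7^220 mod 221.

7^1 ≡ 7 (mod 221)
7^2 ≡ 7^2 = 49 ≡ 49 (mod 221)
7^4 ≡ 49^2 = 2401 ≡ 191 (mod 221)
7^8 ≡ 191^2 = 36481 ≡ 16 (mod 221)
7^16 ≡ 16^2 = 256 ≡ 35 (mod 221)
7^32 ≡ 35^2 = 1225 ≡ 120 (mod 221)
7^64 ≡ 120^2 = 14400 ≡ 35 (mod 221)
7^128 ≡ 35^2 = 1225 ≡ 120 (mod 221)
220 = 128 + 64 + 16 + 8 + 4 in binary powers of 2.
So 7^220 ≡ 120 · 35 · 35 · 16 · 191 ≡ 217 (mod 221).
Since 217 ≠ 1, base 7 is a Fermat witness: 221 is composite.

217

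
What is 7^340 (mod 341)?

56

7^1 ≡ 7 (mod 341)
7^2 ≡ 7^2 = 49 ≡ 49 (mod 341)
7^4 ≡ 49^2 = 2401 ≡ 14 (mod 341)
7^8 ≡ 14^2 = 196 ≡ 196 (mod 341)
7^16 ≡ 196^2 = 38416 ≡ 224 (mod 341)
7^32 ≡ 224^2 = 50176 ≡ 49 (mod 341)
7^64 ≡ 49^2 = 2401 ≡ 14 (mod 341)
7^128 ≡ 14^2 = 196 ≡ 196 (mod 341)
7^256 ≡ 196^2 = 38416 ≡ 224 (mod 341)
340 = 256 + 64 + 16 + 4 in binary powers of 2.
So 7^340 ≡ 224 · 14 · 224 · 14 ≡ 56 (mod 341).
Since 56 ≠ 1, base 7 is a Fermat witness: 341 is composite.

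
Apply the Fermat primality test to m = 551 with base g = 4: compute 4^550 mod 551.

4^1 ≡ 4 (mod 551)
4^2 ≡ 4^2 = 16 ≡ 16 (mod 551)
4^4 ≡ 16^2 = 256 ≡ 256 (mod 551)
4^8 ≡ 256^2 = 65536 ≡ 518 (mod 551)
4^16 ≡ 518^2 = 268324 ≡ 538 (mod 551)
4^32 ≡ 538^2 = 289444 ≡ 169 (mod 551)
4^64 ≡ 169^2 = 28561 ≡ 460 (mod 551)
4^128 ≡ 460^2 = 211600 ≡ 16 (mod 551)
4^256 ≡ 16^2 = 256 ≡ 256 (mod 551)
4^512 ≡ 256^2 = 65536 ≡ 518 (mod 551)
550 = 512 + 32 + 4 + 2 in binary powers of 2.
So 4^550 ≡ 518 · 169 · 256 · 16 ≡ 517 (mod 551).
Since 517 ≠ 1, base 4 is a Fermat witness: 551 is composite.

517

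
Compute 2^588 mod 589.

2^1 ≡ 2 (mod 589)
2^2 ≡ 2^2 = 4 ≡ 4 (mod 589)
2^4 ≡ 4^2 = 16 ≡ 16 (mod 589)
2^8 ≡ 16^2 = 256 ≡ 256 (mod 589)
2^16 ≡ 256^2 = 65536 ≡ 157 (mod 589)
2^32 ≡ 157^2 = 24649 ≡ 500 (mod 589)
2^64 ≡ 500^2 = 250000 ≡ 264 (mod 589)
2^128 ≡ 264^2 = 69696 ≡ 194 (mod 589)
2^256 ≡ 194^2 = 37636 ≡ 529 (mod 589)
2^512 ≡ 529^2 = 279841 ≡ 66 (mod 589)
588 = 512 + 64 + 8 + 4 in binary powers of 2.
So 2^588 ≡ 66 · 264 · 256 · 16 ≡ 163 (mod 589).
Since 163 ≠ 1, base 2 is a Fermat witness: 589 is composite.

163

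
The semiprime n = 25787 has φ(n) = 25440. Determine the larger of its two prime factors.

241

φ(n) = (p−1)(q−1) = n − (p+q) + 1, so p + q = 25787 − 25440 + 1 = 348.
p and q are the roots of t² − 348t + 25787 = 0.
Discriminant: 348² − 4·25787 = 121104 − 103148 = 17956; √17956 = 134.
q = (348 − 134)/2 = 107, p = (348 + 134)/2 = 241.
Check: 107 · 241 = 25787.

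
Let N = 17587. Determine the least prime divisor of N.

43

17587 is odd.
Digit sum 28, not divisible by 3.
Ends in 7: not divisible by 5.
7: 17587 = 7·2512 + 3
11: 17587 = 11·1598 + 9
13: 17587 = 13·1352 + 11
17: 17587 = 17·1034 + 9
19: 17587 = 19·925 + 12
23: 17587 = 23·764 + 15
29: 17587 = 29·606 + 13
31: 17587 = 31·567 + 10
37: 17587 = 37·475 + 12
41: 17587 = 41·428 + 39
43: 17587 = 43·409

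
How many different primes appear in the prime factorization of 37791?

4

37791 = 3^2 · 4199
4199 = 13 · 323
323 = 17 · 19
37791 = 3^2 · 13 · 17 · 19, which has 4 distinct prime factors.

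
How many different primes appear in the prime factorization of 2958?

2958 = 2 · 1479
1479 = 3 · 493
493 = 17 · 29
2958 = 2 · 3 · 17 · 29, which has 4 distinct prime factors.

4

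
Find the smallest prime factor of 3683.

3683 is odd.
Digit sum 20, not divisible by 3.
Ends in 3: not divisible by 5.
7: 3683 = 7·526 + 1
11: 3683 = 11·334 + 9
13: 3683 = 13·283 + 4
17: 3683 = 17·216 + 11
19: 3683 = 19·193 + 16
23: 3683 = 23·160 + 3
29: 3683 = 29·127

29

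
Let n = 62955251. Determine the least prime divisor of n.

62955251 is odd.
Digit sum 35, not divisible by 3.
Ends in 1: not divisible by 5.
7: 62955251 = 7·8993607 + 2
11: 62955251 = 11·5723204 + 7
13: 62955251 = 13·4842711 + 8
17: 62955251 = 17·3703250 + 1
19: 62955251 = 19·3313434 + 5
23: 62955251 = 23·2737184 + 19
29: 62955251 = 29·2170870 + 21
31: 62955251 = 31·2030814 + 17
37: 62955251 = 37·1701493 + 10
41: 62955251 = 41·1535493 + 38
43: 62955251 = 43·1464075 + 26
47: 62955251 = 47·1339473 + 20
53: 62955251 = 53·1187834 + 49
59: 62955251 = 59·1067038 + 9
61: 62955251 = 61·1032053 + 18
67: 62955251 = 67·939630 + 41
71: 62955251 = 71·886693 + 48
73: 62955251 = 73·862400 + 51
79: 62955251 = 79·796901 + 72
83: 62955251 = 83·758497

83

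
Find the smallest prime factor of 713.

23

713 is odd.
Digit sum 11, not divisible by 3.
Ends in 3: not divisible by 5.
7: 713 = 7·101 + 6
11: 713 = 11·64 + 9
13: 713 = 13·54 + 11
17: 713 = 17·41 + 16
19: 713 = 19·37 + 10
23: 713 = 23·31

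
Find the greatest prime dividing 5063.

5063 = 61 · 83
83 is prime.
So 5063 = 61 · 83; the largest prime factor is 83.

83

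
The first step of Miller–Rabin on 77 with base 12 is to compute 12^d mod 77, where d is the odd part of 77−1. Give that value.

12

77 − 1 = 76 = 2^2 · 19, so d = 19.
12^1 ≡ 12 (mod 77)
12^2 ≡ 12^2 = 144 ≡ 67 (mod 77)
12^4 ≡ 67^2 = 4489 ≡ 23 (mod 77)
12^8 ≡ 23^2 = 529 ≡ 67 (mod 77)
12^16 ≡ 67^2 = 4489 ≡ 23 (mod 77)
19 = 16 + 2 + 1 in binary powers of 2.
So 12^19 ≡ 23 · 67 · 12 ≡ 12 (mod 77).
Squaring chain: 12 → 67; never reaches −1, so base 12 is a Miller–Rabin witness that 77 is composite.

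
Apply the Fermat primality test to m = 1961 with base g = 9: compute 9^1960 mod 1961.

1533

9^1 ≡ 9 (mod 1961)
9^2 ≡ 9^2 = 81 ≡ 81 (mod 1961)
9^4 ≡ 81^2 = 6561 ≡ 678 (mod 1961)
9^8 ≡ 678^2 = 459684 ≡ 810 (mod 1961)
9^16 ≡ 810^2 = 656100 ≡ 1126 (mod 1961)
9^32 ≡ 1126^2 = 1267876 ≡ 1070 (mod 1961)
9^64 ≡ 1070^2 = 1144900 ≡ 1637 (mod 1961)
9^128 ≡ 1637^2 = 2679769 ≡ 1043 (mod 1961)
9^256 ≡ 1043^2 = 1087849 ≡ 1455 (mod 1961)
9^512 ≡ 1455^2 = 2117025 ≡ 1106 (mod 1961)
9^1024 ≡ 1106^2 = 1223236 ≡ 1533 (mod 1961)
1960 = 1024 + 512 + 256 + 128 + 32 + 8 in binary powers of 2.
So 9^1960 ≡ 1533 · 1106 · 1455 · 1043 · 1070 · 810 ≡ 1533 (mod 1961).
Since 1533 ≠ 1, base 9 is a Fermat witness: 1961 is composite.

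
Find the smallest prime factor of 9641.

9641 is odd.
Digit sum 20, not divisible by 3.
Ends in 1: not divisible by 5.
7: 9641 = 7·1377 + 2
11: 9641 = 11·876 + 5
13: 9641 = 13·741 + 8
17: 9641 = 17·567 + 2
19: 9641 = 19·507 + 8
23: 9641 = 23·419 + 4
29: 9641 = 29·332 + 13
31: 9641 = 31·311

31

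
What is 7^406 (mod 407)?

7^1 ≡ 7 (mod 407)
7^2 ≡ 7^2 = 49 ≡ 49 (mod 407)
7^4 ≡ 49^2 = 2401 ≡ 366 (mod 407)
7^8 ≡ 366^2 = 133956 ≡ 53 (mod 407)
7^16 ≡ 53^2 = 2809 ≡ 367 (mod 407)
7^32 ≡ 367^2 = 134689 ≡ 379 (mod 407)
7^64 ≡ 379^2 = 143641 ≡ 377 (mod 407)
7^128 ≡ 377^2 = 142129 ≡ 86 (mod 407)
7^256 ≡ 86^2 = 7396 ≡ 70 (mod 407)
406 = 256 + 128 + 16 + 4 + 2 in binary powers of 2.
So 7^406 ≡ 70 · 86 · 367 · 366 · 49 ≡ 81 (mod 407).
Since 81 ≠ 1, base 7 is a Fermat witness: 407 is composite.

81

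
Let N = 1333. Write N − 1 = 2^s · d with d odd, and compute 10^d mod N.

907

1333 − 1 = 1332 = 2^2 · 333, so d = 333.
10^1 ≡ 10 (mod 1333)
10^2 ≡ 10^2 = 100 ≡ 100 (mod 1333)
10^4 ≡ 100^2 = 10000 ≡ 669 (mod 1333)
10^8 ≡ 669^2 = 447561 ≡ 1006 (mod 1333)
10^16 ≡ 1006^2 = 1012036 ≡ 289 (mod 1333)
10^32 ≡ 289^2 = 83521 ≡ 875 (mod 1333)
10^64 ≡ 875^2 = 765625 ≡ 483 (mod 1333)
10^128 ≡ 483^2 = 233289 ≡ 14 (mod 1333)
10^256 ≡ 14^2 = 196 ≡ 196 (mod 1333)
333 = 256 + 64 + 8 + 4 + 1 in binary powers of 2.
So 10^333 ≡ 196 · 483 · 1006 · 669 · 10 ≡ 907 (mod 1333).
Squaring chain: 907 → 188; never reaches −1, so base 10 is a Miller–Rabin witness that 1333 is composite.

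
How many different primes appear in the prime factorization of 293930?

293930 = 2 · 146965
146965 = 5 · 29393
29393 = 7 · 4199
4199 = 13 · 323
323 = 17 · 19
293930 = 2 · 5 · 7 · 13 · 17 · 19, which has 6 distinct prime factors.

6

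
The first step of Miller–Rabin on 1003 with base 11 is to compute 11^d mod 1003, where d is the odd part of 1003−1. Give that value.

214

1003 − 1 = 1002 = 2^1 · 501, so d = 501.
11^1 ≡ 11 (mod 1003)
11^2 ≡ 11^2 = 121 ≡ 121 (mod 1003)
11^4 ≡ 121^2 = 14641 ≡ 599 (mod 1003)
11^8 ≡ 599^2 = 358801 ≡ 730 (mod 1003)
11^16 ≡ 730^2 = 532900 ≡ 307 (mod 1003)
11^32 ≡ 307^2 = 94249 ≡ 970 (mod 1003)
11^64 ≡ 970^2 = 940900 ≡ 86 (mod 1003)
11^128 ≡ 86^2 = 7396 ≡ 375 (mod 1003)
11^256 ≡ 375^2 = 140625 ≡ 205 (mod 1003)
501 = 256 + 128 + 64 + 32 + 16 + 4 + 1 in binary powers of 2.
So 11^501 ≡ 205 · 375 · 86 · 970 · 307 · 599 · 11 ≡ 214 (mod 1003).
Squaring chain: 214; never reaches −1, so base 11 is a Miller–Rabin witness that 1003 is composite.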